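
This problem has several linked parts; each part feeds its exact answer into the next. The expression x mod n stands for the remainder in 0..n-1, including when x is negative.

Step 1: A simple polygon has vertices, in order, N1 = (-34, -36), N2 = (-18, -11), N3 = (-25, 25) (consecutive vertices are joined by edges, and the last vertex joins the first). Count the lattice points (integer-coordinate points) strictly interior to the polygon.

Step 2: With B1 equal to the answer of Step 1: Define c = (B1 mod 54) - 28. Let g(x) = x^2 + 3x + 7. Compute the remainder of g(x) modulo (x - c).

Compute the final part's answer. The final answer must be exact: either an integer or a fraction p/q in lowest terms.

605

Step 1: cross terms: (-34*-11 - -18*-36)=-274, (-18*25 - -25*-11)=-725, (-25*-36 - -34*25)=1750; twice the area = |751| = 751; area = 751/2; boundary points = 1 + 1 + 1 = 3; strictly interior points = area - boundary/2 + 1 = 375; answer 375
Step 2: B1 = 375; c = 23; remainder = value at the root: 1*(23)^2 + 3*(23)^1 + 7 = (529) + (69) + (7) = 605; answer 605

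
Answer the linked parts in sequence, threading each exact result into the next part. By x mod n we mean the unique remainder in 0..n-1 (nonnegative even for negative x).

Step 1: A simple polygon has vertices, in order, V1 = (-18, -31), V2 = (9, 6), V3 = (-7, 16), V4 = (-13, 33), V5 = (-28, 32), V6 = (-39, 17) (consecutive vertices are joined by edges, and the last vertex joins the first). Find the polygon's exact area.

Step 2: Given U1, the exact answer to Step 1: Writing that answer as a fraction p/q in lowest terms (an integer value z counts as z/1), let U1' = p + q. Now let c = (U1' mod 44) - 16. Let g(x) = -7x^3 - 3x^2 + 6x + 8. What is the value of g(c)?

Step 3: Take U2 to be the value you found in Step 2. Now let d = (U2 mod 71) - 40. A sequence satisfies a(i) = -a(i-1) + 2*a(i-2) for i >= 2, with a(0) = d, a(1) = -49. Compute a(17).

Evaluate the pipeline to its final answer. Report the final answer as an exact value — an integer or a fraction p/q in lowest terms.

Step 1: cross terms: (-18*6 - 9*-31)=171, (9*16 - -7*6)=186, (-7*33 - -13*16)=-23, (-13*32 - -28*33)=508, (-28*17 - -39*32)=772, (-39*-31 - -18*17)=1515; twice the area = |3129| = 3129; area = 3129/2; answer 3129/2
Step 2: U1 = 3129/2; threaded value p + q = 3131; c = -9; -7*(-9)^3 - 3*(-9)^2 + 6*(-9)^1 + 8 = (5103) + (-243) + (-54) + (8) = 4814; answer 4814
Step 3: U2 = 4814; d = 17; a(2) = -1*(-49) + 2*(17) = 83; iterating: a(2)=83, a(3)=-181, a(4)=347, a(5)=-709, a(6)=1403, a(7)=-2821, a(8)=5627, a(9)=-11269, a(10)=22523, a(11)=-45061, a(12)=90107, a(13)=-180229, a(14)=360443, a(15)=-720901, a(16)=1441787, a(17)=-2883589; answer -2883589

-2883589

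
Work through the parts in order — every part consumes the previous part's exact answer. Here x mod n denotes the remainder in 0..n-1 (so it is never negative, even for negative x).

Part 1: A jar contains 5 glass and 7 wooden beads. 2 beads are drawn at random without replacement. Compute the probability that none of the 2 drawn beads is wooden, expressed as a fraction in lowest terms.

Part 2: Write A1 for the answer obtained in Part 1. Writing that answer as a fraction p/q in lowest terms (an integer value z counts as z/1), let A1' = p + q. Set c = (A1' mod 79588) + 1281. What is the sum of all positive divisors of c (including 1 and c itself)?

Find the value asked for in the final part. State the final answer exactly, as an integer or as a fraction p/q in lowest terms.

1320

Part 1: total draws C(12,2) = 66; favorable C(5,2) = 10; P = 5/33; answer 5/33
Part 2: A1 = 5/33; threaded value p + q = 38; c = 1319; 1319 is prime, so its only divisors are 1 and 1319; sigma = 1 + 1319 = 1320; answer 1320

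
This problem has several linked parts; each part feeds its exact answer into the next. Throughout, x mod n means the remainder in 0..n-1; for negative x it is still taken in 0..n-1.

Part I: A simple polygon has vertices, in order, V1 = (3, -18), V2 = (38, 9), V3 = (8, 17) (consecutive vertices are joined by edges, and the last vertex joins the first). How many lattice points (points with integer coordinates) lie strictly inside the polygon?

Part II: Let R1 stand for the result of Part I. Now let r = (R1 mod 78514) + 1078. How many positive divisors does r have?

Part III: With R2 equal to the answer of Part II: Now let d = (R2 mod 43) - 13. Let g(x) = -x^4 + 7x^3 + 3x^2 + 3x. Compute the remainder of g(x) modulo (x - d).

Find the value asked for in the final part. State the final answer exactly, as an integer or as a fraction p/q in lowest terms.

Part I: cross terms: (3*9 - 38*-18)=711, (38*17 - 8*9)=574, (8*-18 - 3*17)=-195; twice the area = |1090| = 1090; area = 545; boundary points = 1 + 2 + 5 = 8; strictly interior points = area - boundary/2 + 1 = 542; answer 542
Part II: R1 = 542; r = 1620; 1620 = 2^2 * 3^4 * 5; number of divisors = (2+1) * (4+1) * (1+1) = 30; answer 30
Part III: R2 = 30; d = 17; remainder = value at the root: -1*(17)^4 + 7*(17)^3 + 3*(17)^2 + 3*(17)^1 = (-83521) + (34391) + (867) + (51) = -48212; answer -48212

-48212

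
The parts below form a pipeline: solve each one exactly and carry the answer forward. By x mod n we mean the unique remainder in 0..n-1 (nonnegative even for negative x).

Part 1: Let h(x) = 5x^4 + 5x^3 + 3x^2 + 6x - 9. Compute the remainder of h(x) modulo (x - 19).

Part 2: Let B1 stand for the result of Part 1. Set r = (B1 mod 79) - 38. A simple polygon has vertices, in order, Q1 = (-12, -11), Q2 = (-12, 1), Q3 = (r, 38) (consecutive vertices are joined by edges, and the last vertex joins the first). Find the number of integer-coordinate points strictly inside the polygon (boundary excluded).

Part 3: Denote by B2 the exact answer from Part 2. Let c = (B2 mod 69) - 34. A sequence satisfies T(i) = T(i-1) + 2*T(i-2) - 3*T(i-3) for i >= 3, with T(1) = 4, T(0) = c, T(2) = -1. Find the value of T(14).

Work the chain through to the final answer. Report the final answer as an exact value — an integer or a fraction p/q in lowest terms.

-8146

Part 1: remainder = value at the root: 5*(19)^4 + 5*(19)^3 + 3*(19)^2 + 6*(19)^1 - 9 = (651605) + (34295) + (1083) + (114) + (-9) = 687088; answer 687088
Part 2: B1 = 687088; r = -13; cross terms: (-12*1 - -12*-11)=-144, (-12*38 - -13*1)=-443, (-13*-11 - -12*38)=599; twice the area = |12| = 12; area = 6; boundary points = 12 + 1 + 1 = 14; strictly interior points = area - boundary/2 + 1 = 0; answer 0
Part 3: B2 = 0; c = -34; T(3) = 1*(-1) + 2*(4) - 3*(-34) = 109; iterating: T(3)=109, T(4)=95, T(5)=316, T(6)=179, T(7)=526, T(8)=-64, T(9)=451, T(10)=-1255, T(11)=-161, T(12)=-4024, T(13)=-581, T(14)=-8146; answer -8146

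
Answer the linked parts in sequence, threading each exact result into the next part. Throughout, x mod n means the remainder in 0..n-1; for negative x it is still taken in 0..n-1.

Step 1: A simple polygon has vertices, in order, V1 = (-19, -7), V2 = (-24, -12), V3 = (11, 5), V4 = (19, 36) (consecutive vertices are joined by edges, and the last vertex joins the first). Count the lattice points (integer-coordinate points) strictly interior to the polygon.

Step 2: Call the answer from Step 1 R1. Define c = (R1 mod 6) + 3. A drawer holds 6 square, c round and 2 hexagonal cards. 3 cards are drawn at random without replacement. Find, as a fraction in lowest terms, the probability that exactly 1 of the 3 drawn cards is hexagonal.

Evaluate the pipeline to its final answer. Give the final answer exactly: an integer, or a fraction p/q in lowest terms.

Step 1: cross terms: (-19*-12 - -24*-7)=60, (-24*5 - 11*-12)=12, (11*36 - 19*5)=301, (19*-7 - -19*36)=551; twice the area = |924| = 924; area = 462; boundary points = 5 + 1 + 1 + 1 = 8; strictly interior points = area - boundary/2 + 1 = 459; answer 459
Step 2: R1 = 459; c = 6; total draws C(14,3) = 364; favorable C(2,1)*C(12,2) = 132; P = 33/91; answer 33/91

33/91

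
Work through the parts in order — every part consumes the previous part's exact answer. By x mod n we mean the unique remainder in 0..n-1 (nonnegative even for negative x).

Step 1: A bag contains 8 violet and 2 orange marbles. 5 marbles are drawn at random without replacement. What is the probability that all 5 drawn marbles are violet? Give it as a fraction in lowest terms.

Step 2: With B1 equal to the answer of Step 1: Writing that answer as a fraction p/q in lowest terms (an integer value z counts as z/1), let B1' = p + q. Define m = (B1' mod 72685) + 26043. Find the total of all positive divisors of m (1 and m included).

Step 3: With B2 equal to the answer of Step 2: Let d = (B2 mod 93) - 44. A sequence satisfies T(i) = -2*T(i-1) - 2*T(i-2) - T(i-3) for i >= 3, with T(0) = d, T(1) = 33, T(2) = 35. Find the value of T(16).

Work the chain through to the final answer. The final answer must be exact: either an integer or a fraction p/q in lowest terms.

177

Step 1: total draws C(10,5) = 252; favorable C(8,5) = 56; P = 2/9; answer 2/9
Step 2: B1 = 2/9; threaded value p + q = 11; m = 26054; 26054 = 2 * 7 * 1861; sigma = (1 + 2) * (1 + 7) * (1 + 1861) = 3 * 8 * 1862 = 44688; answer 44688
Step 3: B2 = 44688; d = 4; T(3) = -2*(35) - 2*(33) - 1*(4) = -140; iterating: T(3)=-140, T(4)=177, T(5)=-109, T(6)=4, T(7)=33, T(8)=35, T(9)=-140, T(10)=177, T(11)=-109, T(12)=4, T(13)=33, T(14)=35, T(15)=-140, T(16)=177; answer 177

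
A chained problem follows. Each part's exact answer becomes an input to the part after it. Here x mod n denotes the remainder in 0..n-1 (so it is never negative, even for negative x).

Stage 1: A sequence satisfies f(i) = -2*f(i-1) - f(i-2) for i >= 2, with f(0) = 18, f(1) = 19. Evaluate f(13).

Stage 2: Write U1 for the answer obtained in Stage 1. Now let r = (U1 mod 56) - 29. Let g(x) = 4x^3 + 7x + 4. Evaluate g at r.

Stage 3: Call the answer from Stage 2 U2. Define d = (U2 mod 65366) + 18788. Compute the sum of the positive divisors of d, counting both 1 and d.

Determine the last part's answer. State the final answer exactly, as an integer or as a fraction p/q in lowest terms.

Stage 1: f(2) = -2*(19) - 1*(18) = -56; iterating: f(2)=-56, f(3)=93, f(4)=-130, f(5)=167, f(6)=-204, f(7)=241, f(8)=-278, f(9)=315, f(10)=-352, f(11)=389, f(12)=-426, f(13)=463; answer 463
Stage 2: U1 = 463; r = -14; 4*(-14)^3 + 7*(-14)^1 + 4 = (-10976) + (-98) + (4) = -11070; answer -11070
Stage 3: U2 = -11070; d = 73084; 73084 = 2^2 * 11^2 * 151; sigma = (1 + 2 + 4) * (1 + 11 + 121) * (1 + 151) = 7 * 133 * 152 = 141512; answer 141512

141512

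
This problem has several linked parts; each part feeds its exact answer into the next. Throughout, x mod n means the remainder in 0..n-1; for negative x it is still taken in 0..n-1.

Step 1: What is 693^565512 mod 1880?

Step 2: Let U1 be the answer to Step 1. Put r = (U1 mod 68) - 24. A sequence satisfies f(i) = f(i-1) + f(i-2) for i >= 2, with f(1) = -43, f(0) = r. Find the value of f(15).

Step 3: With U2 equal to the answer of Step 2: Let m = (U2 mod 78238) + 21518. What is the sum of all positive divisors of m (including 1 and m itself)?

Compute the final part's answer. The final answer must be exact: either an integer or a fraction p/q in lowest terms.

Step 1: squarings mod 1880: 693^1=693, 693^2=849, 693^4=761, 693^8=81, 693^16=921, 693^32=361, 693^64=601, 693^128=241, 693^256=1681, 693^512=121, 693^1024=1481, 693^2048=1281, 693^4096=1601, 693^8192=761, 693^16384=81, 693^32768=921, 693^65536=361, 693^131072=601, 693^262144=241, 693^524288=1681; 693^565512 = 693^8 * 693^256 * 693^8192 * 693^32768 * 693^524288 = 801 (mod 1880); answer 801
Step 2: U1 = 801; r = 29; f(2) = 1*(-43) + 1*(29) = -14; iterating: f(2)=-14, f(3)=-57, f(4)=-71, f(5)=-128, f(6)=-199, f(7)=-327, f(8)=-526, f(9)=-853, f(10)=-1379, f(11)=-2232, f(12)=-3611, f(13)=-5843, f(14)=-9454, f(15)=-15297; answer -15297
Step 3: U2 = -15297; m = 84459; 84459 = 3 * 47 * 599; sigma = (1 + 3) * (1 + 47) * (1 + 599) = 4 * 48 * 600 = 115200; answer 115200

115200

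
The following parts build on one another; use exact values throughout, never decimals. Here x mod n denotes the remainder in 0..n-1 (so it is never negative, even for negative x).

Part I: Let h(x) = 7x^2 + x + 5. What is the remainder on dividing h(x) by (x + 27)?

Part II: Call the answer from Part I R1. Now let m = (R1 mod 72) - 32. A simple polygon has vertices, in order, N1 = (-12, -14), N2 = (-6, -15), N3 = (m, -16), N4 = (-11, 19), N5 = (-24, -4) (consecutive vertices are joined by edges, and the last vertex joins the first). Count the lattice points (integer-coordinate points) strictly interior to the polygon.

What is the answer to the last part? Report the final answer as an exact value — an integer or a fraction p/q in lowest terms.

Part I: remainder = value at the root: 7*(-27)^2 + 1*(-27)^1 + 5 = (5103) + (-27) + (5) = 5081; answer 5081
Part II: R1 = 5081; m = 9; cross terms: (-12*-15 - -6*-14)=96, (-6*-16 - 9*-15)=231, (9*19 - -11*-16)=-5, (-11*-4 - -24*19)=500, (-24*-14 - -12*-4)=288; twice the area = |1110| = 1110; area = 555; boundary points = 1 + 1 + 5 + 1 + 2 = 10; strictly interior points = area - boundary/2 + 1 = 551; answer 551

551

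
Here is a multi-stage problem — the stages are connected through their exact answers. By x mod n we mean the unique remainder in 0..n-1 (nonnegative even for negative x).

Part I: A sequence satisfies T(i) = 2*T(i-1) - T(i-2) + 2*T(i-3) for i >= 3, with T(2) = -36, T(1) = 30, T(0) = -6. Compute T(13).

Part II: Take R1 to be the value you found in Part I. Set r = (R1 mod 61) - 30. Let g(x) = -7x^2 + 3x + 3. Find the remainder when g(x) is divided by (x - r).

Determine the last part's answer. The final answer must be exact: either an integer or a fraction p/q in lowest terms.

-969

Part I: T(3) = 2*(-36) - 1*(30) + 2*(-6) = -114; iterating: T(3)=-114, T(4)=-132, T(5)=-222, T(6)=-540, T(7)=-1122, T(8)=-2148, T(9)=-4254, T(10)=-8604, T(11)=-17250, T(12)=-34404, T(13)=-68766; answer -68766
Part II: R1 = -68766; r = 12; remainder = value at the root: -7*(12)^2 + 3*(12)^1 + 3 = (-1008) + (36) + (3) = -969; answer -969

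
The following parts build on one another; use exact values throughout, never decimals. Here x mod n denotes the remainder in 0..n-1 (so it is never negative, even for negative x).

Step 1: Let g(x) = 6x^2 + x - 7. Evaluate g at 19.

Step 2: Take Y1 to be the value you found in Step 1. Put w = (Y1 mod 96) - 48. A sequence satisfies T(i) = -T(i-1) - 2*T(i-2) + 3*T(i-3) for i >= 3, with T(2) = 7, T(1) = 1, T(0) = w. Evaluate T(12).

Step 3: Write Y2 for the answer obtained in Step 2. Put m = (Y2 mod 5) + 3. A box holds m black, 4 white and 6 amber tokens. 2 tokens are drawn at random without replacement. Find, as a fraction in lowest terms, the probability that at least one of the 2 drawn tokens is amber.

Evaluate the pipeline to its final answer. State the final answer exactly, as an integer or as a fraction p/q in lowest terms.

Step 1: 6*(19)^2 + 1*(19)^1 - 7 = (2166) + (19) + (-7) = 2178; answer 2178
Step 2: Y1 = 2178; w = 18; T(3) = -1*(7) - 2*(1) + 3*(18) = 45; iterating: T(3)=45, T(4)=-56, T(5)=-13, T(6)=260, T(7)=-402, T(8)=-157, T(9)=1741, T(10)=-2633, T(11)=-1320, T(12)=11809; answer 11809
Step 3: Y2 = 11809; m = 7; total draws C(17,2) = 136; complement C(11,2) = 55; favorable 136 - 55 = 81; P = 81/136; answer 81/136

81/136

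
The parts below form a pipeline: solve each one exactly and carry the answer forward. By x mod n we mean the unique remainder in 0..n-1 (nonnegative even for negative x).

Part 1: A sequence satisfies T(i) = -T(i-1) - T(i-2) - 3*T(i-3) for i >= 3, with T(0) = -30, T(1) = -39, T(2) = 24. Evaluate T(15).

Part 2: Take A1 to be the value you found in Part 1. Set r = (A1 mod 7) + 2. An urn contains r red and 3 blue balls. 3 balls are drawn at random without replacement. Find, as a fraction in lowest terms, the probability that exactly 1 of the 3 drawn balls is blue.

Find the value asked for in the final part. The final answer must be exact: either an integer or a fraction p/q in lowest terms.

Part 1: T(3) = -1*(24) - 1*(-39) - 3*(-30) = 105; iterating: T(3)=105, T(4)=-12, T(5)=-165, T(6)=-138, T(7)=339, T(8)=294, T(9)=-219, T(10)=-1092, T(11)=429, T(12)=1320, T(13)=1527, T(14)=-4134, T(15)=-1353; answer -1353
Part 2: A1 = -1353; r = 7; total draws C(10,3) = 120; favorable C(3,1)*C(7,2) = 63; P = 21/40; answer 21/40

21/40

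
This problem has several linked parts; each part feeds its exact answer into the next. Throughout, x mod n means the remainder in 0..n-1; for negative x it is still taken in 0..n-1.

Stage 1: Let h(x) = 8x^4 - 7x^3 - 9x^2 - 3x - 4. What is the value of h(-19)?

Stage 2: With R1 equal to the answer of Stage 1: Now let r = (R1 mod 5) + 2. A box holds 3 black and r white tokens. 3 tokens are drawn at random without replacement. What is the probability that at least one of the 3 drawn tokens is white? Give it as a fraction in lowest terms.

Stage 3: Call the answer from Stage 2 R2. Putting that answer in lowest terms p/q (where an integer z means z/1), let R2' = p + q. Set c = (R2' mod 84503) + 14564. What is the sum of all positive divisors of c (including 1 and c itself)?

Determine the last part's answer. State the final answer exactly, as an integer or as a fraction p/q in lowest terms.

Stage 1: 8*(-19)^4 - 7*(-19)^3 - 9*(-19)^2 - 3*(-19)^1 - 4 = (1042568) + (48013) + (-3249) + (57) + (-4) = 1087385; answer 1087385
Stage 2: R1 = 1087385; r = 2; total draws C(5,3) = 10; complement C(3,3) = 1; favorable 10 - 1 = 9; P = 9/10; answer 9/10
Stage 3: R2 = 9/10; threaded value p + q = 19; c = 14583; 14583 = 3 * 4861; sigma = (1 + 3) * (1 + 4861) = 4 * 4862 = 19448; answer 19448

19448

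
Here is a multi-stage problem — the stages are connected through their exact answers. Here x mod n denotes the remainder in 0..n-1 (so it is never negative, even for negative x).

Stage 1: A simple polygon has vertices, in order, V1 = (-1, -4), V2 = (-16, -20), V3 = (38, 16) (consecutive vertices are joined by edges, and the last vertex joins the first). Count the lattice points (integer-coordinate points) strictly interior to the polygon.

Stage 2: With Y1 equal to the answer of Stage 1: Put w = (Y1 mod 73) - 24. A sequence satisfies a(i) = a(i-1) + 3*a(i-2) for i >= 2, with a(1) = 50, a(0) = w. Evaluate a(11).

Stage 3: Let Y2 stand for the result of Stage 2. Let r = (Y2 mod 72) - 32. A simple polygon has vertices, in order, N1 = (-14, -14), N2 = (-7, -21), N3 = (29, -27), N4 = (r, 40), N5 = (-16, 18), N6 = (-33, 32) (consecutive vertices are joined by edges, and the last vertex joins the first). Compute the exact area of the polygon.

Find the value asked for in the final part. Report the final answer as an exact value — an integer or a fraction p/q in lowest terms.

Stage 1: cross terms: (-1*-20 - -16*-4)=-44, (-16*16 - 38*-20)=504, (38*-4 - -1*16)=-136; twice the area = |324| = 324; area = 162; boundary points = 1 + 18 + 1 = 20; strictly interior points = area - boundary/2 + 1 = 153; answer 153
Stage 2: Y1 = 153; w = -17; a(2) = 1*(50) + 3*(-17) = -1; iterating: a(2)=-1, a(3)=149, a(4)=146, a(5)=593, a(6)=1031, a(7)=2810, a(8)=5903, a(9)=14333, a(10)=32042, a(11)=75041; answer 75041
Stage 3: Y2 = 75041; r = -15; cross terms: (-14*-21 - -7*-14)=196, (-7*-27 - 29*-21)=798, (29*40 - -15*-27)=755, (-15*18 - -16*40)=370, (-16*32 - -33*18)=82, (-33*-14 - -14*32)=910; twice the area = |3111| = 3111; area = 3111/2; answer 3111/2

3111/2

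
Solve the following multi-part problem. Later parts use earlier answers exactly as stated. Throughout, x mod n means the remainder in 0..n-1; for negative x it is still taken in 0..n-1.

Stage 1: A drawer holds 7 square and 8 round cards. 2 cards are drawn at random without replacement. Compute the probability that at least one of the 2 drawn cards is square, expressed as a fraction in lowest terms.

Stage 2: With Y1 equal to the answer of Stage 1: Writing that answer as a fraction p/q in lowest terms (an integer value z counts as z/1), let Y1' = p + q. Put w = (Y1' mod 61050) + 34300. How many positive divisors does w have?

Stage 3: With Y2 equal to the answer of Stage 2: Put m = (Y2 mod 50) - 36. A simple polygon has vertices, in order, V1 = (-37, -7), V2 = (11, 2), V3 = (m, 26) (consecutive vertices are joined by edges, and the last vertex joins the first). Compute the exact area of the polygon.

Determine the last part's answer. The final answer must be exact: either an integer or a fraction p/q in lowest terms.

1467/2

Stage 1: total draws C(15,2) = 105; complement C(8,2) = 28; favorable 105 - 28 = 77; P = 11/15; answer 11/15
Stage 2: Y1 = 11/15; threaded value p + q = 26; w = 34326; 34326 = 2 * 3^2 * 1907; number of divisors = (1+1) * (2+1) * (1+1) = 12; answer 12
Stage 3: Y2 = 12; m = -24; cross terms: (-37*2 - 11*-7)=3, (11*26 - -24*2)=334, (-24*-7 - -37*26)=1130; twice the area = |1467| = 1467; area = 1467/2; answer 1467/2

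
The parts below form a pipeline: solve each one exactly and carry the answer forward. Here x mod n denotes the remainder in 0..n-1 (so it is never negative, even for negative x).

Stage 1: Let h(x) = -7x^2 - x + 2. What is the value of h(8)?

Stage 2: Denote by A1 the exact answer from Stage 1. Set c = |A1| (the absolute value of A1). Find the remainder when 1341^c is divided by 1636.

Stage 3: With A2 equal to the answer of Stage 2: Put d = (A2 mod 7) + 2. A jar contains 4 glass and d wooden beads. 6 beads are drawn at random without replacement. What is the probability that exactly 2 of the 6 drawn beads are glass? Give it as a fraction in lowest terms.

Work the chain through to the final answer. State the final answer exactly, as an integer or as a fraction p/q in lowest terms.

Stage 1: -7*(8)^2 - 1*(8)^1 + 2 = (-448) + (-8) + (2) = -454; answer -454
Stage 2: A1 = -454; c = 454; squarings mod 1636: 1341^1=1341, 1341^2=317, 1341^4=693, 1341^8=901, 1341^16=345, 1341^32=1233, 1341^64=445, 1341^128=69, 1341^256=1489; 1341^454 = 1341^2 * 1341^4 * 1341^64 * 1341^128 * 1341^256 = 1409 (mod 1636); answer 1409
Stage 3: A2 = 1409; d = 4; total draws C(8,6) = 28; favorable C(4,2)*C(4,4) = 6; P = 3/14; answer 3/14

3/14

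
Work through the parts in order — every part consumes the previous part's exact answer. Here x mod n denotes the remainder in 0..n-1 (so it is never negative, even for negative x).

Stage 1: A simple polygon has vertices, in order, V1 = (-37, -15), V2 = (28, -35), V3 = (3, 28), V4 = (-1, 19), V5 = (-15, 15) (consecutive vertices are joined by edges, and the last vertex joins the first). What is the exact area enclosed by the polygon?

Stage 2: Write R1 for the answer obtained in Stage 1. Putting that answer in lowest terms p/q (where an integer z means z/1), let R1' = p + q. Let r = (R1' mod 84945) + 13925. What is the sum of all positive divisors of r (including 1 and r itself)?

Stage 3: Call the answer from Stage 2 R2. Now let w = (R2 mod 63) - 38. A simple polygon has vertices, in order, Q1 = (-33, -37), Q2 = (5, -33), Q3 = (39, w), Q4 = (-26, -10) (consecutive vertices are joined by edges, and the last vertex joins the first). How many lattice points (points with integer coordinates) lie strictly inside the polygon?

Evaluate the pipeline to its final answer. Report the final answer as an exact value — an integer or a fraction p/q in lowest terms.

Stage 1: cross terms: (-37*-35 - 28*-15)=1715, (28*28 - 3*-35)=889, (3*19 - -1*28)=85, (-1*15 - -15*19)=270, (-15*-15 - -37*15)=780; twice the area = |3739| = 3739; area = 3739/2; answer 3739/2
Stage 2: R1 = 3739/2; threaded value p + q = 3741; r = 17666; 17666 = 2 * 11^2 * 73; sigma = (1 + 2) * (1 + 11 + 121) * (1 + 73) = 3 * 133 * 74 = 29526; answer 29526
Stage 3: R2 = 29526; w = 4; cross terms: (-33*-33 - 5*-37)=1274, (5*4 - 39*-33)=1307, (39*-10 - -26*4)=-286, (-26*-37 - -33*-10)=632; twice the area = |2927| = 2927; area = 2927/2; boundary points = 2 + 1 + 1 + 1 = 5; strictly interior points = area - boundary/2 + 1 = 1462; answer 1462

1462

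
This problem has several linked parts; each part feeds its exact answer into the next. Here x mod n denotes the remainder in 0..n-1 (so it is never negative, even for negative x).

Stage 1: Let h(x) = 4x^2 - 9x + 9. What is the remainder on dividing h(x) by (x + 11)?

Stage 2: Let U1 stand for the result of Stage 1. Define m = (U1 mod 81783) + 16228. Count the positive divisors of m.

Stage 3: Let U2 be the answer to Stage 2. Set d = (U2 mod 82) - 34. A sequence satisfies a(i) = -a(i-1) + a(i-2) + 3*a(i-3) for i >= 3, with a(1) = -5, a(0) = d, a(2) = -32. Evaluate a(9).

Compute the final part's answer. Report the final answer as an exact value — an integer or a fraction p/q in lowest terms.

-65

Stage 1: remainder = value at the root: 4*(-11)^2 - 9*(-11)^1 + 9 = (484) + (99) + (9) = 592; answer 592
Stage 2: U1 = 592; m = 16820; 16820 = 2^2 * 5 * 29^2; number of divisors = (2+1) * (1+1) * (2+1) = 18; answer 18
Stage 3: U2 = 18; d = -16; a(3) = -1*(-32) + 1*(-5) + 3*(-16) = -21; iterating: a(3)=-21, a(4)=-26, a(5)=-91, a(6)=2, a(7)=-171, a(8)=-100, a(9)=-65; answer -65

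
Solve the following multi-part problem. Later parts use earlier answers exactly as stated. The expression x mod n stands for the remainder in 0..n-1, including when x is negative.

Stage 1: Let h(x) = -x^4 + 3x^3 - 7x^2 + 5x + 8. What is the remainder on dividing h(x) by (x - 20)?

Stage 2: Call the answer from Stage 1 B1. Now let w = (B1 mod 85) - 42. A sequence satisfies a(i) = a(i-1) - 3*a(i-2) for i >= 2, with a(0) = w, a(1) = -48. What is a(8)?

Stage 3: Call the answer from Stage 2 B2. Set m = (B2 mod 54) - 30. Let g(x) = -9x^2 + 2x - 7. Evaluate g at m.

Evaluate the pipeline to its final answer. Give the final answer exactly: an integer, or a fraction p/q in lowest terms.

Stage 1: remainder = value at the root: -1*(20)^4 + 3*(20)^3 - 7*(20)^2 + 5*(20)^1 + 8 = (-160000) + (24000) + (-2800) + (100) + (8) = -138692; answer -138692
Stage 2: B1 = -138692; w = -14; a(2) = 1*(-48) - 3*(-14) = -6; iterating: a(2)=-6, a(3)=138, a(4)=156, a(5)=-258, a(6)=-726, a(7)=48, a(8)=2226; answer 2226
Stage 3: B2 = 2226; m = -18; -9*(-18)^2 + 2*(-18)^1 - 7 = (-2916) + (-36) + (-7) = -2959; answer -2959

-2959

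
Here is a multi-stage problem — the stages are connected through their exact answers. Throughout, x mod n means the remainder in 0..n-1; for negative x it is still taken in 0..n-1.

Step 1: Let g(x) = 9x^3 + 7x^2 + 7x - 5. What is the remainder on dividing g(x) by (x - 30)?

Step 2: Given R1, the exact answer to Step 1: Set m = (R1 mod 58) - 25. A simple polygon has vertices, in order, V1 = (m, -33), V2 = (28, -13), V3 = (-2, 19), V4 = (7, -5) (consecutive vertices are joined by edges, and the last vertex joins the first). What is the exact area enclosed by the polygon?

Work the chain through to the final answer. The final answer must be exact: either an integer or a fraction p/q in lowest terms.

Step 1: remainder = value at the root: 9*(30)^3 + 7*(30)^2 + 7*(30)^1 - 5 = (243000) + (6300) + (210) + (-5) = 249505; answer 249505
Step 2: R1 = 249505; m = 22; cross terms: (22*-13 - 28*-33)=638, (28*19 - -2*-13)=506, (-2*-5 - 7*19)=-123, (7*-33 - 22*-5)=-121; twice the area = |900| = 900; area = 450; answer 450

450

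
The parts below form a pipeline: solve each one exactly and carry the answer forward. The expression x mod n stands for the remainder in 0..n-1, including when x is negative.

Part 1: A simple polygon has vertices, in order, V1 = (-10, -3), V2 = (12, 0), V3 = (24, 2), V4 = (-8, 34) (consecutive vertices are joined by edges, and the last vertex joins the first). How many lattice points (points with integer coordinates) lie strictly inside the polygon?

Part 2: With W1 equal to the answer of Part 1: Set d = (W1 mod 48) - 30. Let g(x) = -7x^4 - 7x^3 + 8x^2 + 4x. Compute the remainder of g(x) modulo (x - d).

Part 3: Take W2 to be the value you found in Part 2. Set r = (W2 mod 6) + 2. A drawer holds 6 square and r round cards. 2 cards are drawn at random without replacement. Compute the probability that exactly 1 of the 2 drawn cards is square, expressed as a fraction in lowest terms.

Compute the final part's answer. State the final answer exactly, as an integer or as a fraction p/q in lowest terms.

Part 1: cross terms: (-10*0 - 12*-3)=36, (12*2 - 24*0)=24, (24*34 - -8*2)=832, (-8*-3 - -10*34)=364; twice the area = |1256| = 1256; area = 628; boundary points = 1 + 2 + 32 + 1 = 36; strictly interior points = area - boundary/2 + 1 = 611; answer 611
Part 2: W1 = 611; d = 5; remainder = value at the root: -7*(5)^4 - 7*(5)^3 + 8*(5)^2 + 4*(5)^1 = (-4375) + (-875) + (200) + (20) = -5030; answer -5030
Part 3: W2 = -5030; r = 6; total draws C(12,2) = 66; favorable C(6,1)*C(6,1) = 36; P = 6/11; answer 6/11

6/11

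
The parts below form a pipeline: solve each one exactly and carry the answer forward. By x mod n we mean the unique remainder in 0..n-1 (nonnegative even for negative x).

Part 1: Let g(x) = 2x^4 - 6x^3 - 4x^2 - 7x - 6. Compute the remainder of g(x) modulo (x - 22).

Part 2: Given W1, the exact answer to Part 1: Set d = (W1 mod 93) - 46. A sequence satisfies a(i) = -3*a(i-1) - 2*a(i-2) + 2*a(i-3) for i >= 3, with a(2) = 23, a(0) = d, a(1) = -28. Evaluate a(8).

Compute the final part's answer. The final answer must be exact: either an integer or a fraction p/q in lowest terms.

-1567

Part 1: remainder = value at the root: 2*(22)^4 - 6*(22)^3 - 4*(22)^2 - 7*(22)^1 - 6 = (468512) + (-63888) + (-1936) + (-154) + (-6) = 402528; answer 402528
Part 2: W1 = 402528; d = -22; a(3) = -3*(23) - 2*(-28) + 2*(-22) = -57; iterating: a(3)=-57, a(4)=69, a(5)=-47, a(6)=-111, a(7)=565, a(8)=-1567; answer -1567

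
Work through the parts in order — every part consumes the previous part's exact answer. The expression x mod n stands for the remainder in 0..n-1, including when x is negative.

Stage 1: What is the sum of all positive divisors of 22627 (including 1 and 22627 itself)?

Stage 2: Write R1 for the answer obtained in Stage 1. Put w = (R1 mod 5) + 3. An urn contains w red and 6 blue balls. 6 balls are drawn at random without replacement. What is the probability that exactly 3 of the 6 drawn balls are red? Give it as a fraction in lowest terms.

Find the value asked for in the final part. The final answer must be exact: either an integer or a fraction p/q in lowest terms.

100/231

Stage 1: 22627 = 11^3 * 17; sigma = (1 + 11 + 121 + 1331) * (1 + 17) = 1464 * 18 = 26352; answer 26352
Stage 2: R1 = 26352; w = 5; total draws C(11,6) = 462; favorable C(5,3)*C(6,3) = 200; P = 100/231; answer 100/231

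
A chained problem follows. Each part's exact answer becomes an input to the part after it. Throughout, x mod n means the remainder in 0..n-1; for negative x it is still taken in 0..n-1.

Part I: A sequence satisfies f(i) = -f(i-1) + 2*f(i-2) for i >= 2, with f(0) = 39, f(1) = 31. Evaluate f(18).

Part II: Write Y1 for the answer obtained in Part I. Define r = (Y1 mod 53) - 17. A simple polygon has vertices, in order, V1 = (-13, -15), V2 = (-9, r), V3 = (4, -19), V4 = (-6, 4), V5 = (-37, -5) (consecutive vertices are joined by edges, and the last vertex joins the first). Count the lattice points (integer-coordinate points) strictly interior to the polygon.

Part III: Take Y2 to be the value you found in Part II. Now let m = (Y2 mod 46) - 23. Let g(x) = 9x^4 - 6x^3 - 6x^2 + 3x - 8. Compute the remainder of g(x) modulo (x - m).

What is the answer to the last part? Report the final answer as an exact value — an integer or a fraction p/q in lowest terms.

70

Part I: f(2) = -1*(31) + 2*(39) = 47; iterating: f(2)=47, f(3)=15, f(4)=79, f(5)=-49, f(6)=207, f(7)=-305, f(8)=719, f(9)=-1329, f(10)=2767, f(11)=-5425, f(12)=10959, f(13)=-21809, f(14)=43727, f(15)=-87345, f(16)=174799, f(17)=-349489, f(18)=699087; answer 699087
Part II: Y1 = 699087; r = 0; cross terms: (-13*0 - -9*-15)=-135, (-9*-19 - 4*0)=171, (4*4 - -6*-19)=-98, (-6*-5 - -37*4)=178, (-37*-15 - -13*-5)=490; twice the area = |606| = 606; area = 303; boundary points = 1 + 1 + 1 + 1 + 2 = 6; strictly interior points = area - boundary/2 + 1 = 301; answer 301
Part III: Y2 = 301; m = 2; remainder = value at the root: 9*(2)^4 - 6*(2)^3 - 6*(2)^2 + 3*(2)^1 - 8 = (144) + (-48) + (-24) + (6) + (-8) = 70; answer 70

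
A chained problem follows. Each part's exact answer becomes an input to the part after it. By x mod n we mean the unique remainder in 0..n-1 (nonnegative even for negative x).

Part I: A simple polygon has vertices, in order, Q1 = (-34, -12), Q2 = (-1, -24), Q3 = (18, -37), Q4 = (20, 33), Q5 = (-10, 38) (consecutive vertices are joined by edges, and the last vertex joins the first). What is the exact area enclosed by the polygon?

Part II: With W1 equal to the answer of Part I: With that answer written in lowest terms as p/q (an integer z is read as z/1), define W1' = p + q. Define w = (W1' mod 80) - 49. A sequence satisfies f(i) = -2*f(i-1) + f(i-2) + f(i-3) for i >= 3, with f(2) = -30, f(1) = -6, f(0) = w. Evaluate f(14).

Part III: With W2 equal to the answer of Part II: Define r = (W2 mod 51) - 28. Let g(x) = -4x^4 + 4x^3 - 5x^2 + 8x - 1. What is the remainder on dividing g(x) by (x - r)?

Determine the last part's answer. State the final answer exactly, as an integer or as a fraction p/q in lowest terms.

Part I: cross terms: (-34*-24 - -1*-12)=804, (-1*-37 - 18*-24)=469, (18*33 - 20*-37)=1334, (20*38 - -10*33)=1090, (-10*-12 - -34*38)=1412; twice the area = |5109| = 5109; area = 5109/2; answer 5109/2
Part II: W1 = 5109/2; threaded value p + q = 5111; w = 22; f(3) = -2*(-30) + 1*(-6) + 1*(22) = 76; iterating: f(3)=76, f(4)=-188, f(5)=422, f(6)=-956, f(7)=2146, f(8)=-4826, f(9)=10842, f(10)=-24364, f(11)=54744, f(12)=-123010, f(13)=276400, f(14)=-621066; answer -621066
Part III: W2 = -621066; r = -16; remainder = value at the root: -4*(-16)^4 + 4*(-16)^3 - 5*(-16)^2 + 8*(-16)^1 - 1 = (-262144) + (-16384) + (-1280) + (-128) + (-1) = -279937; answer -279937

-279937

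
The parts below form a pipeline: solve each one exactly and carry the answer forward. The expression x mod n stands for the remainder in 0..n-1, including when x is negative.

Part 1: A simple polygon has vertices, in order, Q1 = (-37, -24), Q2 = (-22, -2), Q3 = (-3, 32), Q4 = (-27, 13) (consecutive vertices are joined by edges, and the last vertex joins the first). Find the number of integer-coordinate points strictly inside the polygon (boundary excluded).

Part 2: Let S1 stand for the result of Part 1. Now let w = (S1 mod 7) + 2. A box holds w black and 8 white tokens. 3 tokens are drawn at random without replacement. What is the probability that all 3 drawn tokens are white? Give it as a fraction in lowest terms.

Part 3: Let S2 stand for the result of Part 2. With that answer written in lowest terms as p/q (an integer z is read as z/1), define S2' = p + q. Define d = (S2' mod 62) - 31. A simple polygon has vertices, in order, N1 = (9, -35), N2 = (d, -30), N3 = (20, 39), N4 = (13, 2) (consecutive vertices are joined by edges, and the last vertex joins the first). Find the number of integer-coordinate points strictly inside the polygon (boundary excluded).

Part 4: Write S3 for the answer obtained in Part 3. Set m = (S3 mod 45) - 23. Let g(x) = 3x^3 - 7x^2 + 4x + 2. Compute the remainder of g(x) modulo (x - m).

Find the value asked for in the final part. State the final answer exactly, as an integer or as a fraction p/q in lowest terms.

-12

Part 1: cross terms: (-37*-2 - -22*-24)=-454, (-22*32 - -3*-2)=-710, (-3*13 - -27*32)=825, (-27*-24 - -37*13)=1129; twice the area = |790| = 790; area = 395; boundary points = 1 + 1 + 1 + 1 = 4; strictly interior points = area - boundary/2 + 1 = 394; answer 394
Part 2: S1 = 394; w = 4; total draws C(12,3) = 220; favorable C(8,3) = 56; P = 14/55; answer 14/55
Part 3: S2 = 14/55; threaded value p + q = 69; d = -24; cross terms: (9*-30 - -24*-35)=-1110, (-24*39 - 20*-30)=-336, (20*2 - 13*39)=-467, (13*-35 - 9*2)=-473; twice the area = |-2386| = 2386; area = 1193; boundary points = 1 + 1 + 1 + 1 = 4; strictly interior points = area - boundary/2 + 1 = 1192; answer 1192
Part 4: S3 = 1192; m = -1; remainder = value at the root: 3*(-1)^3 - 7*(-1)^2 + 4*(-1)^1 + 2 = (-3) + (-7) + (-4) + (2) = -12; answer -12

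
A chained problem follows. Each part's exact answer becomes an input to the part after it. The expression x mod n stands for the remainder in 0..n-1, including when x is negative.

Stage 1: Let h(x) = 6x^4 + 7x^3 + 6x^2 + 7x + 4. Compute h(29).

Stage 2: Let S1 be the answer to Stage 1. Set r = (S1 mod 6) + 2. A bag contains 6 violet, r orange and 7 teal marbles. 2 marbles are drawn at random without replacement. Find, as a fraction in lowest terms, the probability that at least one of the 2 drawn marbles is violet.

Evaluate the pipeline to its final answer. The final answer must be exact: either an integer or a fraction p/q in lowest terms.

Stage 1: 6*(29)^4 + 7*(29)^3 + 6*(29)^2 + 7*(29)^1 + 4 = (4243686) + (170723) + (5046) + (203) + (4) = 4419662; answer 4419662
Stage 2: S1 = 4419662; r = 4; total draws C(17,2) = 136; complement C(11,2) = 55; favorable 136 - 55 = 81; P = 81/136; answer 81/136

81/136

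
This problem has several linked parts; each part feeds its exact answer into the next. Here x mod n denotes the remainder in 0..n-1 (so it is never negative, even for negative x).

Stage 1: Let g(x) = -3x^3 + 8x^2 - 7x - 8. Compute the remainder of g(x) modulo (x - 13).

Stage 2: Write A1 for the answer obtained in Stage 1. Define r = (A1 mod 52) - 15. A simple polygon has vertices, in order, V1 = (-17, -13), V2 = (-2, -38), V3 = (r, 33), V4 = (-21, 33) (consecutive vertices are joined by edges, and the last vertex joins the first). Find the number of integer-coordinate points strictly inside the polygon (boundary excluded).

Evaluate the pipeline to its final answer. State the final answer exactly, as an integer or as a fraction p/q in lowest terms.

1132

Stage 1: remainder = value at the root: -3*(13)^3 + 8*(13)^2 - 7*(13)^1 - 8 = (-6591) + (1352) + (-91) + (-8) = -5338; answer -5338
Stage 2: A1 = -5338; r = 3; cross terms: (-17*-38 - -2*-13)=620, (-2*33 - 3*-38)=48, (3*33 - -21*33)=792, (-21*-13 - -17*33)=834; twice the area = |2294| = 2294; area = 1147; boundary points = 5 + 1 + 24 + 2 = 32; strictly interior points = area - boundary/2 + 1 = 1132; answer 1132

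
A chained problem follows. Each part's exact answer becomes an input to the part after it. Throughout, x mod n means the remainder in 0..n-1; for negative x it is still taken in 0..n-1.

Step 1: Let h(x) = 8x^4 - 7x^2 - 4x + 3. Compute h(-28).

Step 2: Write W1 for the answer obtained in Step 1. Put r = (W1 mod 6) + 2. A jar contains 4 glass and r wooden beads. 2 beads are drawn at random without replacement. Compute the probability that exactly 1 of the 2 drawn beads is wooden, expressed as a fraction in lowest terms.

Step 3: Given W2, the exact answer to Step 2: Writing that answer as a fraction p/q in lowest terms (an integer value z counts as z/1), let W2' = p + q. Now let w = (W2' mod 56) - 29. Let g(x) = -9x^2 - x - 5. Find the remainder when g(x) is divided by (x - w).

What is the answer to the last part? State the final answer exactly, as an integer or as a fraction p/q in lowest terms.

Step 1: 8*(-28)^4 - 7*(-28)^2 - 4*(-28)^1 + 3 = (4917248) + (-5488) + (112) + (3) = 4911875; answer 4911875
Step 2: W1 = 4911875; r = 7; total draws C(11,2) = 55; favorable C(7,1)*C(4,1) = 28; P = 28/55; answer 28/55
Step 3: W2 = 28/55; threaded value p + q = 83; w = -2; remainder = value at the root: -9*(-2)^2 - 1*(-2)^1 - 5 = (-36) + (2) + (-5) = -39; answer -39

-39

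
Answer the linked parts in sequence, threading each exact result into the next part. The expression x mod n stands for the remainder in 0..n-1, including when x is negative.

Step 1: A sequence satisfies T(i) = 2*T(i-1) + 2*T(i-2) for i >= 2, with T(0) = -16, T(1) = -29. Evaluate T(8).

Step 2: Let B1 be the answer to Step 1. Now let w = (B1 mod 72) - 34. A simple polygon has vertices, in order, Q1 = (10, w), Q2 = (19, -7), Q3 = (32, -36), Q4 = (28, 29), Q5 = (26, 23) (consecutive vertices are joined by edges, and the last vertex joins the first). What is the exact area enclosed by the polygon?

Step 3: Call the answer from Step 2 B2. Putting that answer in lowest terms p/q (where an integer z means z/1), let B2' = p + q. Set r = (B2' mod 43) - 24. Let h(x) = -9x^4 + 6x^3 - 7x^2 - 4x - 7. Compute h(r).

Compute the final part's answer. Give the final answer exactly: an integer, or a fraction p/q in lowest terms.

-139

Step 1: T(2) = 2*(-29) + 2*(-16) = -90; iterating: T(2)=-90, T(3)=-238, T(4)=-656, T(5)=-1788, T(6)=-4888, T(7)=-13352, T(8)=-36480; answer -36480
Step 2: B1 = -36480; w = -10; cross terms: (10*-7 - 19*-10)=120, (19*-36 - 32*-7)=-460, (32*29 - 28*-36)=1936, (28*23 - 26*29)=-110, (26*-10 - 10*23)=-490; twice the area = |996| = 996; area = 498; answer 498
Step 3: B2 = 498; threaded value p + q = 499; r = 2; -9*(2)^4 + 6*(2)^3 - 7*(2)^2 - 4*(2)^1 - 7 = (-144) + (48) + (-28) + (-8) + (-7) = -139; answer -139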